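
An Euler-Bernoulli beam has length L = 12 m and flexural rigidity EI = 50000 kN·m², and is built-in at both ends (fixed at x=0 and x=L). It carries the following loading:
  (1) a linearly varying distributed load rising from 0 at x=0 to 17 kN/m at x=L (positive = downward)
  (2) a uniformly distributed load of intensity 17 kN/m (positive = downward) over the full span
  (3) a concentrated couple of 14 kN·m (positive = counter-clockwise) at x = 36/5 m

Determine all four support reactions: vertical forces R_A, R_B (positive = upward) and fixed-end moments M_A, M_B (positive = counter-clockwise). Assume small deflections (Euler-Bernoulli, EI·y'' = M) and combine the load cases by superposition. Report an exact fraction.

R_A = 3357/25 kN, M_A = 7252/25 kN·m, R_B = 4293/25 kN, M_B = -8118/25 kN·m

Load 1 — triangular load w₀=17 kN/m (0→w₀ over full span):
  R_A = 3w₀L/20 = 3·17·12/20 = 153/5 kN
  M_A = w₀L²/30 = 17·12²/30 = 408/5 kN·m
  R_B = 7w₀L/20 = 7·17·12/20 = 357/5 kN
  M_B = -w₀L²/20 = -17·12²/20 = -612/5 kN·m
Load 2 — uniform load w=17 kN/m over full span:
  R_A = wL/2 = 17·12/2 = 102 kN
  M_A = wL²/12 = 17·12²/12 = 204 kN·m
  R_B = wL/2 = 17·12/2 = 102 kN
  M_B = -wL²/12 = -17·12²/12 = -204 kN·m
Load 3 — applied couple M₀=14 kN·m at a=36/5 m (b=L-a=24/5):
  R_A = 6M₀ab/L³ = 6·14·(36/5)·(24/5)/12³ = 42/25 kN
  M_A = M₀b(2a-b)/L² = 14·(24/5)·(2·(36/5)-(24/5))/12² = 112/25 kN·m
  R_B = -6M₀ab/L³ = -6·14·(36/5)·(24/5)/12³ = -42/25 kN
  M_B = M₀a(2b-a)/L² = 14·(36/5)·(2·(24/5)-(36/5))/12² = 42/25 kN·m
Superposition: R_A = 3357/25 kN, M_A = 7252/25 kN·m, R_B = 4293/25 kN, M_B = -8118/25 kN·m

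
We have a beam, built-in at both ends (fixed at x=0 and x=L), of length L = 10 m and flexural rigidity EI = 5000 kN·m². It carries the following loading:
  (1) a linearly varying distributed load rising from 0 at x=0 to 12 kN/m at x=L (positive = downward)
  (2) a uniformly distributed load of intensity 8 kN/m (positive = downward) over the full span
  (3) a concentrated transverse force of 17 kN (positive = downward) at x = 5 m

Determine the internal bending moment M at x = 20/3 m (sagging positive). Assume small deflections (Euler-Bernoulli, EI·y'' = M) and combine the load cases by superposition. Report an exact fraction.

M(20/3) = 5405/108 kN·m

Load 1 — triangular load w₀=12 kN/m (0→w₀ over full span):
  M_1 = 3w₀Lx/20 - w₀L²/30 - w₀x³/(6L) = 3·12·10·(20/3)/20 - 12·10²/30 - 12·(20/3)³/(6·10) = 560/27 kN·m
Load 2 — uniform load w=8 kN/m over full span:
  M_2 = wLx/2 - wL²/12 - wx²/2 = 8·10·(20/3)/2 - 8·10²/12 - 8·(20/3)²/2 = 200/9 kN·m
Load 3 — point force P=17 kN at a=5 m (b=L-a=5):
  M_3 = Pa²(a+3b)(L-x)/L³ - Pa²b/L²  [x>a] = 17·5²·(5+3·5)·(10-(20/3))/10³ - 17·5²·5/10² = 85/12 kN·m
Superposition: M = Σ M_i = 5405/108 kN·m ≈ 50.046296 kN·m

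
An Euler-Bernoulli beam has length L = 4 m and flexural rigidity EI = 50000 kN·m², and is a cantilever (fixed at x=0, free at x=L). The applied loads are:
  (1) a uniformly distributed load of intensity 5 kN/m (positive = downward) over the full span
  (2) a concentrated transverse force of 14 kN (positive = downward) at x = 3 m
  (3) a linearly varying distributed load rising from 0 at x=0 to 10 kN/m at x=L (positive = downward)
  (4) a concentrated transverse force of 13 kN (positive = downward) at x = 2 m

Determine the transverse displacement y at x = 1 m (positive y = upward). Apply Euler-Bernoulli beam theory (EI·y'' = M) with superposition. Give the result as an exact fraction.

y(1) = -3347/2400000 m

Load 1 — uniform load w=5 kN/m over full span:
  y_1 = -wx²(x²-4Lx+6L²)/(24EI) = -5·1²·(1²-4·4·1+6·4²)/(24·50000) = -27/80000 m
Load 2 — point force P=14 kN at a=3 m (b=L-a=1):
  y_2 = -Px²(3a-x)/(6EI)  [x≤a] = -14·1²·(3·3-1)/(6·50000) = -7/18750 m
Load 3 — triangular load w₀=10 kN/m (0→w₀ over full span):
  y_3 = (w₀Lx³/12-w₀L²x²/6-w₀x⁵/(120L))/EI = (10·4·1³/12-10·4²·1²/6-10·1⁵/(120·4))/50000 = -1121/2400000 m
Load 4 — point force P=13 kN at a=2 m (b=L-a=2):
  y_4 = -Px²(3a-x)/(6EI)  [x≤a] = -13·1²·(3·2-1)/(6·50000) = -13/60000 m
Superposition: y = Σ y_i = -3347/2400000 m ≈ -0.001395 m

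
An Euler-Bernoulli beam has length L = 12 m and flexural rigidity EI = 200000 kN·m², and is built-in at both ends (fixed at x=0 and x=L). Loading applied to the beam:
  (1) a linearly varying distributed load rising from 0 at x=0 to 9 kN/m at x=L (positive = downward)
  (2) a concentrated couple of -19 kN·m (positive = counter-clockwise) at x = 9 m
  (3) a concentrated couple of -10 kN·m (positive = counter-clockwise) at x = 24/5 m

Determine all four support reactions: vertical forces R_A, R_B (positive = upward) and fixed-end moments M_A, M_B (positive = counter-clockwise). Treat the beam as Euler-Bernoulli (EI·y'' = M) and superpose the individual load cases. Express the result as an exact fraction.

Load 1 — triangular load w₀=9 kN/m (0→w₀ over full span):
  R_A = 3w₀L/20 = 3·9·12/20 = 81/5 kN
  M_A = w₀L²/30 = 9·12²/30 = 216/5 kN·m
  R_B = 7w₀L/20 = 7·9·12/20 = 189/5 kN
  M_B = -w₀L²/20 = -9·12²/20 = -324/5 kN·m
Load 2 — applied couple M₀=-19 kN·m at a=9 m (b=L-a=3):
  R_A = 6M₀ab/L³ = 6·(-19)·9·3/12³ = -57/32 kN
  M_A = M₀b(2a-b)/L² = (-19)·3·(2·9-3)/12² = -95/16 kN·m
  R_B = -6M₀ab/L³ = -6·(-19)·9·3/12³ = 57/32 kN
  M_B = M₀a(2b-a)/L² = (-19)·9·(2·3-9)/12² = 57/16 kN·m
Load 3 — applied couple M₀=-10 kN·m at a=24/5 m (b=L-a=36/5):
  R_A = 6M₀ab/L³ = 6·(-10)·(24/5)·(36/5)/12³ = -6/5 kN
  M_A = M₀b(2a-b)/L² = (-10)·(36/5)·(2·(24/5)-(36/5))/12² = -6/5 kN·m
  R_B = -6M₀ab/L³ = -6·(-10)·(24/5)·(36/5)/12³ = 6/5 kN
  M_B = M₀a(2b-a)/L² = (-10)·(24/5)·(2·(36/5)-(24/5))/12² = -16/5 kN·m
Superposition: R_A = 423/32 kN, M_A = 577/16 kN·m, R_B = 1305/32 kN, M_B = -1031/16 kN·m

R_A = 423/32 kN, M_A = 577/16 kN·m, R_B = 1305/32 kN, M_B = -1031/16 kN·m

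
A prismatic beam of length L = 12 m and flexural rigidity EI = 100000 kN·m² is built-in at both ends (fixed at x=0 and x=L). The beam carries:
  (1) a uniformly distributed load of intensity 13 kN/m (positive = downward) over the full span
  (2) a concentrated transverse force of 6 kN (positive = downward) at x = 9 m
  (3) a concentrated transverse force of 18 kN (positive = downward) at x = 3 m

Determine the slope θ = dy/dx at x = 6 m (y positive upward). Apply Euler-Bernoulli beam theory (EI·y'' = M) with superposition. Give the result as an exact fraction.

Load 1 — uniform load w=13 kN/m over full span:
  θ_1 = -wx(L-x)(L-2x)/(12EI) = -13·6·(12-6)·(12-2·6)/(12·100000) = 0 rad
Load 2 — point force P=6 kN at a=9 m (b=L-a=3):
  θ_2 = -Pb²x(2aL-(3a+b)x)/(2L³EI)  [x≤a] = -6·3²·6·(2·9·12-(3·9+3)·6)/(2·12³·100000) = -27/800000 rad
Load 3 — point force P=18 kN at a=3 m (b=L-a=9):
  θ_3 = Pa²(L-x)(2bL-(3b+a)(L-x))/(2L³EI)  [x>a] = 18·3²·(12-6)·(2·9·12-(3·9+3)·(12-6))/(2·12³·100000) = 81/800000 rad
Superposition: θ = Σ θ_i = 27/400000 rad ≈ 0.000068 rad

θ(6) = 27/400000 rad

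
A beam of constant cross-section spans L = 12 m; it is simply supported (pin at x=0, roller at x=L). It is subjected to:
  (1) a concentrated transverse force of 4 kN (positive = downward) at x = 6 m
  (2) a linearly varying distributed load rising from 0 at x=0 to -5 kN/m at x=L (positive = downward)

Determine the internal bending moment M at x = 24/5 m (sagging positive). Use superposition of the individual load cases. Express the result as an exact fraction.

M(24/5) = -768/25 kN·m

Load 1 — point force P=4 kN at a=6 m (b=L-a=6):
  M_1 = Pbx/L  [x≤a] = 4·6·(24/5)/12 = 48/5 kN·m
Load 2 — triangular load w₀=-5 kN/m (0→w₀ over full span):
  M_2 = w₀Lx/6 - w₀x³/(6L) = (-5)·12·(24/5)/6 - (-5)·(24/5)³/(6·12) = -1008/25 kN·m
Superposition: M = Σ M_i = -768/25 kN·m ≈ -30.720000 kN·m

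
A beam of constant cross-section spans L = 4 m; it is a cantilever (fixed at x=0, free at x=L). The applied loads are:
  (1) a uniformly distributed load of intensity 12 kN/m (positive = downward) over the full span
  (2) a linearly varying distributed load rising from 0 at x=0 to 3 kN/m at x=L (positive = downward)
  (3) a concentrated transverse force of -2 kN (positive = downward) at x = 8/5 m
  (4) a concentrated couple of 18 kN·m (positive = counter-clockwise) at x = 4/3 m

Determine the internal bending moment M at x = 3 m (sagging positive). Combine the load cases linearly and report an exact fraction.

Load 1 — uniform load w=12 kN/m over full span:
  M_1 = -w(L-x)²/2 = -12·(4-3)²/2 = -6 kN·m
Load 2 — triangular load w₀=3 kN/m (0→w₀ over full span):
  M_2 = w₀Lx/2 - w₀L²/3 - w₀x³/(6L) = 3·4·3/2 - 3·4²/3 - 3·3³/(6·4) = -11/8 kN·m
Load 3 — point force P=-2 kN at a=8/5 m (b=L-a=12/5):
  M_3 = 0  [x>a] = 0 kN·m
Load 4 — applied couple M₀=18 kN·m at a=4/3 m (b=L-a=8/3):
  M_4 = 0  [x>a] = 0 kN·m
Superposition: M = Σ M_i = -59/8 kN·m ≈ -7.375000 kN·m

M(3) = -59/8 kN·m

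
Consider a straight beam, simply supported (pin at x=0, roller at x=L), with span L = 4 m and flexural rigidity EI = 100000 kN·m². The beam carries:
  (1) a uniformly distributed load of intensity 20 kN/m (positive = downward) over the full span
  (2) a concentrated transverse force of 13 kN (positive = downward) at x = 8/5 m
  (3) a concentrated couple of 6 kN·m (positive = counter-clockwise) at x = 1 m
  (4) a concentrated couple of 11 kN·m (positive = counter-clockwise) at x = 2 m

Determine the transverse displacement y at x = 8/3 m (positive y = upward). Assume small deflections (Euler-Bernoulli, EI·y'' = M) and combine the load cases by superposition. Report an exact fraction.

y(8/3) = -2014469/3037500000 m

Load 1 — uniform load w=20 kN/m over full span:
  y_1 = -wx(L³-2Lx²+x³)/(24EI) = -20·(8/3)·(4³-2·4·(8/3)²+(8/3)³)/(24·100000) = -88/151875 m
Load 2 — point force P=13 kN at a=8/5 m (b=L-a=12/5):
  y_2 = -Pa(L-x)(2Lx-a²-x²)/(6LEI)  [x>a] = -13·(8/5)·(4-(8/3))·(2·4·(8/3)-(8/5)²-(8/3)²)/(6·4·100000) = -4264/31640625 m
Load 3 — applied couple M₀=6 kN·m at a=1 m (b=L-a=3):
  y_3 = (M₀x³/(6L)-M₀(x-a)²/2+C₁x)/EI  [x>a] with C₁=M₀(3b²-L²)/(6L)=11/4 = (6·(8/3)³/(6·4)-6·((8/3)-1)²/2+(11/4)·(8/3))/100000 = 101/2700000 m
Load 4 — applied couple M₀=11 kN·m at a=2 m (b=L-a=2):
  y_4 = (M₀x³/(6L)-M₀(x-a)²/2+C₁x)/EI  [x>a] with C₁=M₀(3b²-L²)/(6L)=-11/6 = (11·(8/3)³/(6·4)-11·((8/3)-2)²/2+(-11/6)·(8/3))/100000 = 11/810000 m
Superposition: y = Σ y_i = -2014469/3037500000 m ≈ -0.000663 m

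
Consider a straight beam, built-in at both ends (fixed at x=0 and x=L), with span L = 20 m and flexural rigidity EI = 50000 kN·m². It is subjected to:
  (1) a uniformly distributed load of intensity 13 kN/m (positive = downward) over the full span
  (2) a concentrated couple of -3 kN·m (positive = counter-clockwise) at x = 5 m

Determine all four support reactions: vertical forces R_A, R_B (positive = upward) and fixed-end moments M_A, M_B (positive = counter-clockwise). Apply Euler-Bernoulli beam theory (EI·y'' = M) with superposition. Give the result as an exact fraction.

R_A = 20773/160 kN, M_A = 20827/48 kN·m, R_B = 20827/160 kN, M_B = -20845/48 kN·m

Load 1 — uniform load w=13 kN/m over full span:
  R_A = wL/2 = 13·20/2 = 130 kN
  M_A = wL²/12 = 13·20²/12 = 1300/3 kN·m
  R_B = wL/2 = 13·20/2 = 130 kN
  M_B = -wL²/12 = -13·20²/12 = -1300/3 kN·m
Load 2 — applied couple M₀=-3 kN·m at a=5 m (b=L-a=15):
  R_A = 6M₀ab/L³ = 6·(-3)·5·15/20³ = -27/160 kN
  M_A = M₀b(2a-b)/L² = (-3)·15·(2·5-15)/20² = 9/16 kN·m
  R_B = -6M₀ab/L³ = -6·(-3)·5·15/20³ = 27/160 kN
  M_B = M₀a(2b-a)/L² = (-3)·5·(2·15-5)/20² = -15/16 kN·m
Superposition: R_A = 20773/160 kN, M_A = 20827/48 kN·m, R_B = 20827/160 kN, M_B = -20845/48 kN·m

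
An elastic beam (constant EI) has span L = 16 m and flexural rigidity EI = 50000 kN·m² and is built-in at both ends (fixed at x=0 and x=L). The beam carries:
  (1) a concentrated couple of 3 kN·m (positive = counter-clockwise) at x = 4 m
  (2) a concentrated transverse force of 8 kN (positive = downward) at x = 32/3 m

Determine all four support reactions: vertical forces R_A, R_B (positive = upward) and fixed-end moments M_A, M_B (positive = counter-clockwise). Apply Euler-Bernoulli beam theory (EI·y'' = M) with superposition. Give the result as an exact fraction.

Load 1 — applied couple M₀=3 kN·m at a=4 m (b=L-a=12):
  R_A = 6M₀ab/L³ = 6·3·4·12/16³ = 27/128 kN
  M_A = M₀b(2a-b)/L² = 3·12·(2·4-12)/16² = -9/16 kN·m
  R_B = -6M₀ab/L³ = -6·3·4·12/16³ = -27/128 kN
  M_B = M₀a(2b-a)/L² = 3·4·(2·12-4)/16² = 15/16 kN·m
Load 2 — point force P=8 kN at a=32/3 m (b=L-a=16/3):
  R_A = Pb²(3a+b)/L³ = 8·(16/3)²·(3·(32/3)+(16/3))/16³ = 56/27 kN
  M_A = Pab²/L² = 8·(32/3)·(16/3)²/16² = 256/27 kN·m
  R_B = Pa²(a+3b)/L³ = 8·(32/3)²·((32/3)+3·(16/3))/16³ = 160/27 kN
  M_B = -Pa²b/L² = -8·(32/3)²·(16/3)/16² = -512/27 kN·m
Superposition: R_A = 7897/3456 kN, M_A = 3853/432 kN·m, R_B = 19751/3456 kN, M_B = -7787/432 kN·m

R_A = 7897/3456 kN, M_A = 3853/432 kN·m, R_B = 19751/3456 kN, M_B = -7787/432 kN·m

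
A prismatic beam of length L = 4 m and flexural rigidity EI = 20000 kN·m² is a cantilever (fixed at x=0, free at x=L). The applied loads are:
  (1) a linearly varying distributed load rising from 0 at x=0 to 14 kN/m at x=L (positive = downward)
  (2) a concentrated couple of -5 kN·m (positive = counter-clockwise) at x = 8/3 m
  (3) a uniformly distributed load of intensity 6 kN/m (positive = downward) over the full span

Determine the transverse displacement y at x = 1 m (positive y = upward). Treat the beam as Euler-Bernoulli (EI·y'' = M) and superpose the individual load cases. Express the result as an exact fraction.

y(1) = -13307/4800000 m

Load 1 — triangular load w₀=14 kN/m (0→w₀ over full span):
  y_1 = (w₀Lx³/12-w₀L²x²/6-w₀x⁵/(120L))/EI = (14·4·1³/12-14·4²·1²/6-14·1⁵/(120·4))/20000 = -7847/4800000 m
Load 2 — applied couple M₀=-5 kN·m at a=8/3 m (b=L-a=4/3):
  y_2 = M₀x²/(2EI)  [x≤a] = (-5)·1²/(2·20000) = -1/8000 m
Load 3 — uniform load w=6 kN/m over full span:
  y_3 = -wx²(x²-4Lx+6L²)/(24EI) = -6·1²·(1²-4·4·1+6·4²)/(24·20000) = -81/80000 m
Superposition: y = Σ y_i = -13307/4800000 m ≈ -0.002772 m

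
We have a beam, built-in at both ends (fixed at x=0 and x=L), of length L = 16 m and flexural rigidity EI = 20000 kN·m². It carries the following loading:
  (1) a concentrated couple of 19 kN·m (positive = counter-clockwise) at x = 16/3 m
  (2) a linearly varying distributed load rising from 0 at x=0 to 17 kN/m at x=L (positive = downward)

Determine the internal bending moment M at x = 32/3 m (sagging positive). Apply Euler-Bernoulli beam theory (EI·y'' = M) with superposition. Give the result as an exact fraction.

M(32/3) = 29609/405 kN·m

Load 1 — applied couple M₀=19 kN·m at a=16/3 m (b=L-a=32/3):
  M_1 = R_Ax - M_A - M₀  [x>a] with R_A=19/12, M_A=0 = (19/12)·(32/3) - 0 - 19 = -19/9 kN·m
Load 2 — triangular load w₀=17 kN/m (0→w₀ over full span):
  M_2 = 3w₀Lx/20 - w₀L²/30 - w₀x³/(6L) = 3·17·16·(32/3)/20 - 17·16²/30 - 17·(32/3)³/(6·16) = 30464/405 kN·m
Superposition: M = Σ M_i = 29609/405 kN·m ≈ 73.108642 kN·m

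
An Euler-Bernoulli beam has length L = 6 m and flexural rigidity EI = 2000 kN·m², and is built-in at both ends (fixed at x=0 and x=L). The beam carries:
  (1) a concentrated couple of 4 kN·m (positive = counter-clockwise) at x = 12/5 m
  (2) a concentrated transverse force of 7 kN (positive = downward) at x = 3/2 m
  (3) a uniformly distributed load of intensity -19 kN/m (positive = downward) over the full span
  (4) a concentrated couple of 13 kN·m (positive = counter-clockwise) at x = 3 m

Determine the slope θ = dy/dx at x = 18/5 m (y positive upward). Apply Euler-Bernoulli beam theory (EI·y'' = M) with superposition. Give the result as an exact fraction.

Load 1 — applied couple M₀=4 kN·m at a=12/5 m (b=L-a=18/5):
  θ_1 = (R_Ax²/2 - M_Ax - M₀(x-a))/EI  [x>a] with R_A=24/25, M_A=12/25 = ((24/25)·(18/5)²/2 - (12/25)·(18/5) - 4·((18/5)-(12/5)))/2000 = -12/78125 rad
Load 2 — point force P=7 kN at a=3/2 m (b=L-a=9/2):
  θ_2 = Pa²(L-x)(2bL-(3b+a)(L-x))/(2L³EI)  [x>a] = 7·(3/2)²·(6-(18/5))·(2·(9/2)·6-(3·(9/2)+(3/2))·(6-(18/5)))/(2·6³·2000) = 63/80000 rad
Load 3 — uniform load w=-19 kN/m over full span:
  θ_3 = -wx(L-x)(L-2x)/(12EI) = -(-19)·(18/5)·(6-(18/5))·(6-2·(18/5))/(12·2000) = -513/62500 rad
Load 4 — applied couple M₀=13 kN·m at a=3 m (b=L-a=3):
  θ_4 = (R_Ax²/2 - M_Ax - M₀(x-a))/EI  [x>a] with R_A=13/4, M_A=13/4 = ((13/4)·(18/5)²/2 - (13/4)·(18/5) - 13·((18/5)-3))/2000 = 39/50000 rad
Superposition: θ = Σ θ_i = -67941/10000000 rad ≈ -0.006794 rad

θ(18/5) = -67941/10000000 rad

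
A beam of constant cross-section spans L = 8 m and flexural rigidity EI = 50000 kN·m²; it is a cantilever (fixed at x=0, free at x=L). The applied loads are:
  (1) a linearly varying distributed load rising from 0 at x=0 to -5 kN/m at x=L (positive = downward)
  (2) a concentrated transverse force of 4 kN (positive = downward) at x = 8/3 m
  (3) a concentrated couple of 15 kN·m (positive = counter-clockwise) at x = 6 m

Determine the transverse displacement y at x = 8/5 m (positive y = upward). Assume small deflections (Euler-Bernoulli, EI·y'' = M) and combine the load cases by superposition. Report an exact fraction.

Load 1 — triangular load w₀=-5 kN/m (0→w₀ over full span):
  y_1 = (w₀Lx³/12-w₀L²x²/6-w₀x⁵/(120L))/EI = ((-5)·8·(8/5)³/12-(-5)·8²·(8/5)²/6-(-5)·(8/5)⁵/(120·8))/50000 = 72032/29296875 m
Load 2 — point force P=4 kN at a=8/3 m (b=L-a=16/3):
  y_2 = -Px²(3a-x)/(6EI)  [x≤a] = -4·(8/5)²·(3·(8/3)-(8/5))/(6·50000) = -256/1171875 m
Load 3 — applied couple M₀=15 kN·m at a=6 m (b=L-a=2):
  y_3 = M₀x²/(2EI)  [x≤a] = 15·(8/5)²/(2·50000) = 6/15625 m
Superposition: y = Σ y_i = 76882/29296875 m ≈ 0.002624 m

y(8/5) = 76882/29296875 m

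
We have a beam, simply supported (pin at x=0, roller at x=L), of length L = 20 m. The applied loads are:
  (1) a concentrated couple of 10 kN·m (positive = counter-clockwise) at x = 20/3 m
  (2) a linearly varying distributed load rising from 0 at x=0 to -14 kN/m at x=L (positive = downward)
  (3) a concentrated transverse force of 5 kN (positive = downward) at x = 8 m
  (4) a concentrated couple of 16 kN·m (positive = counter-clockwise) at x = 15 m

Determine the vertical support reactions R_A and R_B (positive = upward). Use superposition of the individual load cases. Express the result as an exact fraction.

R_A = -1271/30 kN, R_B = -2779/30 kN

Load 1 — applied couple M₀=10 kN·m at a=20/3 m (b=L-a=40/3):
  R_A = M₀/L = 10/20 = 1/2 kN
  R_B = -M₀/L = -10/20 = -1/2 kN
Load 2 — triangular load w₀=-14 kN/m (0→w₀ over full span):
  R_A = w₀L/6 = (-14)·20/6 = -140/3 kN
  R_B = w₀L/3 = (-14)·20/3 = -280/3 kN
Load 3 — point force P=5 kN at a=8 m (b=L-a=12):
  R_A = Pb/L = 5·12/20 = 3 kN
  R_B = Pa/L = 5·8/20 = 2 kN
Load 4 — applied couple M₀=16 kN·m at a=15 m (b=L-a=5):
  R_A = M₀/L = 16/20 = 4/5 kN
  R_B = -M₀/L = -16/20 = -4/5 kN
Superposition: R_A = -1271/30 kN, R_B = -2779/30 kN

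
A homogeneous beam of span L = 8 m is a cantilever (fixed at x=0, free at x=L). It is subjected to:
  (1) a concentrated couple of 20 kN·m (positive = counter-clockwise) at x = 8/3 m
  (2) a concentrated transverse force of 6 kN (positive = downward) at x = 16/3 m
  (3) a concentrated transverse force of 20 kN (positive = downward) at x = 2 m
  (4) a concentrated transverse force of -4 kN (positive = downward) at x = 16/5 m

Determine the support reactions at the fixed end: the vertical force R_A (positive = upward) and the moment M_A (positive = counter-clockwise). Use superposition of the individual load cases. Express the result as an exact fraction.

R_A = 22 kN, M_A = 196/5 kN·m

Load 1 — applied couple M₀=20 kN·m at a=8/3 m (b=L-a=16/3):
  R_A = 0 kN
  M_A = -M₀ = -20 kN·m
Load 2 — point force P=6 kN at a=16/3 m (b=L-a=8/3):
  R_A = P = 6 kN
  M_A = Pa = 6·(16/3) = 32 kN·m
Load 3 — point force P=20 kN at a=2 m (b=L-a=6):
  R_A = P = 20 kN
  M_A = Pa = 20·2 = 40 kN·m
Load 4 — point force P=-4 kN at a=16/5 m (b=L-a=24/5):
  R_A = P = (-4) = -4 kN
  M_A = Pa = (-4)·(16/5) = -64/5 kN·m
Superposition: R_A = 22 kN, M_A = 196/5 kN·m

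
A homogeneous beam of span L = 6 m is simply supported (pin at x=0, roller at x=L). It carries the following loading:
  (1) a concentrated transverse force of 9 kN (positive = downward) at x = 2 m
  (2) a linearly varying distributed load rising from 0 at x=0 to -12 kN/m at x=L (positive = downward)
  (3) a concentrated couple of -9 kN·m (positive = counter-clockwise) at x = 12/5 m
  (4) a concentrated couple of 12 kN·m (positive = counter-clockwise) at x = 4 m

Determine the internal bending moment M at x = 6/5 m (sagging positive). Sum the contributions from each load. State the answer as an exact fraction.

Load 1 — point force P=9 kN at a=2 m (b=L-a=4):
  M_1 = Pbx/L  [x≤a] = 9·4·(6/5)/6 = 36/5 kN·m
Load 2 — triangular load w₀=-12 kN/m (0→w₀ over full span):
  M_2 = w₀Lx/6 - w₀x³/(6L) = (-12)·6·(6/5)/6 - (-12)·(6/5)³/(6·6) = -1728/125 kN·m
Load 3 — applied couple M₀=-9 kN·m at a=12/5 m (b=L-a=18/5):
  M_3 = M₀x/L  [x≤a] = (-9)·(6/5)/6 = -9/5 kN·m
Load 4 — applied couple M₀=12 kN·m at a=4 m (b=L-a=2):
  M_4 = M₀x/L  [x≤a] = 12·(6/5)/6 = 12/5 kN·m
Superposition: M = Σ M_i = -753/125 kN·m ≈ -6.024000 kN·m

M(6/5) = -753/125 kN·m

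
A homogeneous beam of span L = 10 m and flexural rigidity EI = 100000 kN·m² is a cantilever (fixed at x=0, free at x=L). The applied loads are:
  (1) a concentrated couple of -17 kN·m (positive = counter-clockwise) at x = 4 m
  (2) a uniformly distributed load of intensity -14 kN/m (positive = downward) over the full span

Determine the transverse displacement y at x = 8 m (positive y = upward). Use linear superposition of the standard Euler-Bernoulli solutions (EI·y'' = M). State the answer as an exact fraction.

Load 1 — applied couple M₀=-17 kN·m at a=4 m (b=L-a=6):
  y_1 = M₀a(2x-a)/(2EI)  [x>a] = (-17)·4·(2·8-4)/(2·100000) = -51/12500 m
Load 2 — uniform load w=-14 kN/m over full span:
  y_2 = -wx²(x²-4Lx+6L²)/(24EI) = -(-14)·8²·(8²-4·10·8+6·10²)/(24·100000) = 1204/9375 m
Superposition: y = Σ y_i = 4663/37500 m ≈ 0.124347 m

y(8) = 4663/37500 m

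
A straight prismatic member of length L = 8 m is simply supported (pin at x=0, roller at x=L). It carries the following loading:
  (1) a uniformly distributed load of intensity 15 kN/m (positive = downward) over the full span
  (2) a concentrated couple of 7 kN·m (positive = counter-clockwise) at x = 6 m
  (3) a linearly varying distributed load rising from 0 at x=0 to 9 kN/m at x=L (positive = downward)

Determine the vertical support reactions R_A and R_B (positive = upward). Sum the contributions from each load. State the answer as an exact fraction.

R_A = 583/8 kN, R_B = 665/8 kN

Load 1 — uniform load w=15 kN/m over full span:
  R_A = wL/2 = 15·8/2 = 60 kN
  R_B = wL/2 = 15·8/2 = 60 kN
Load 2 — applied couple M₀=7 kN·m at a=6 m (b=L-a=2):
  R_A = M₀/L = 7/8 kN
  R_B = -M₀/L = -7/8 kN
Load 3 — triangular load w₀=9 kN/m (0→w₀ over full span):
  R_A = w₀L/6 = 9·8/6 = 12 kN
  R_B = w₀L/3 = 9·8/3 = 24 kN
Superposition: R_A = 583/8 kN, R_B = 665/8 kN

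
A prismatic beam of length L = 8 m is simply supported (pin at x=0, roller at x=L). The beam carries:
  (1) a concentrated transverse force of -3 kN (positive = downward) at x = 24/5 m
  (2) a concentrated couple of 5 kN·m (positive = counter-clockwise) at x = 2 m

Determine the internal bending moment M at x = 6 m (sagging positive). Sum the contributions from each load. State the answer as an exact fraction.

M(6) = -97/20 kN·m

Load 1 — point force P=-3 kN at a=24/5 m (b=L-a=16/5):
  M_1 = Pa(L-x)/L  [x>a] = (-3)·(24/5)·(8-6)/8 = -18/5 kN·m
Load 2 — applied couple M₀=5 kN·m at a=2 m (b=L-a=6):
  M_2 = M₀x/L - M₀  [x>a] = 5·6/8 - 5 = -5/4 kN·m
Superposition: M = Σ M_i = -97/20 kN·m ≈ -4.850000 kN·m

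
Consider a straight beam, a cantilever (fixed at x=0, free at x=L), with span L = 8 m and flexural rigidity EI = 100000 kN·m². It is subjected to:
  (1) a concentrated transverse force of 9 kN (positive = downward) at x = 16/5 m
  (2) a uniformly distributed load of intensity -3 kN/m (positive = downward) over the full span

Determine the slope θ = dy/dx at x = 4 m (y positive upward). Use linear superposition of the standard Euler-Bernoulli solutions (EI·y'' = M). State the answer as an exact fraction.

Load 1 — point force P=9 kN at a=16/5 m (b=L-a=24/5):
  θ_1 = -Pa²/(2EI)  [x>a] = -9·(16/5)²/(2·100000) = -36/78125 rad
Load 2 — uniform load w=-3 kN/m over full span:
  θ_2 = -wx(x²-3Lx+3L²)/(6EI) = -(-3)·4·(4²-3·8·4+3·8²)/(6·100000) = 7/3125 rad
Superposition: θ = Σ θ_i = 139/78125 rad ≈ 0.001779 rad

θ(4) = 139/78125 rad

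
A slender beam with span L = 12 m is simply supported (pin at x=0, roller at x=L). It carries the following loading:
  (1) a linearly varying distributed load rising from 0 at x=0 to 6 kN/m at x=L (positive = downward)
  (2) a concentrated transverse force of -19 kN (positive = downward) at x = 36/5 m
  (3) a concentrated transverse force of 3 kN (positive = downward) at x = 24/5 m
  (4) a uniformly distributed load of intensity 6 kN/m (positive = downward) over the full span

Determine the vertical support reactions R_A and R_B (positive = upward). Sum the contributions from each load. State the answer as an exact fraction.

Load 1 — triangular load w₀=6 kN/m (0→w₀ over full span):
  R_A = w₀L/6 = 6·12/6 = 12 kN
  R_B = w₀L/3 = 6·12/3 = 24 kN
Load 2 — point force P=-19 kN at a=36/5 m (b=L-a=24/5):
  R_A = Pb/L = (-19)·(24/5)/12 = -38/5 kN
  R_B = Pa/L = (-19)·(36/5)/12 = -57/5 kN
Load 3 — point force P=3 kN at a=24/5 m (b=L-a=36/5):
  R_A = Pb/L = 3·(36/5)/12 = 9/5 kN
  R_B = Pa/L = 3·(24/5)/12 = 6/5 kN
Load 4 — uniform load w=6 kN/m over full span:
  R_A = wL/2 = 6·12/2 = 36 kN
  R_B = wL/2 = 6·12/2 = 36 kN
Superposition: R_A = 211/5 kN, R_B = 249/5 kN

R_A = 211/5 kN, R_B = 249/5 kN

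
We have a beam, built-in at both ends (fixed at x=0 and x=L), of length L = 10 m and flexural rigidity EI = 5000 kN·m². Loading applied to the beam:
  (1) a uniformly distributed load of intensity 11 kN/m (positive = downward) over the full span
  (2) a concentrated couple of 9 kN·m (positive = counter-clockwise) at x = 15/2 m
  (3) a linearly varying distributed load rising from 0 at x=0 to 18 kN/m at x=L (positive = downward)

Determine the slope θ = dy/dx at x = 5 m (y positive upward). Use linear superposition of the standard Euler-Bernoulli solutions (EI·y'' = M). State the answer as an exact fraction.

θ(5) = -69/32000 rad

Load 1 — uniform load w=11 kN/m over full span:
  θ_1 = -wx(L-x)(L-2x)/(12EI) = -11·5·(10-5)·(10-2·5)/(12·5000) = 0 rad
Load 2 — applied couple M₀=9 kN·m at a=15/2 m (b=L-a=5/2):
  θ_2 = (R_Ax²/2 - M_Ax)/EI  [x≤a] with R_A=81/80, M_A=45/16 = ((81/80)·5²/2 - (45/16)·5)/5000 = -9/32000 rad
Load 3 — triangular load w₀=18 kN/m (0→w₀ over full span):
  θ_3 = -w₀(2x(L-x)(L-2x)(x+2L)+x²(L-x)²)/(120LEI) = -18·(2·5·(10-5)·(10-2·5)·(5+2·10)+5²·(10-5)²)/(120·10·5000) = -3/1600 rad
Superposition: θ = Σ θ_i = -69/32000 rad ≈ -0.002156 rad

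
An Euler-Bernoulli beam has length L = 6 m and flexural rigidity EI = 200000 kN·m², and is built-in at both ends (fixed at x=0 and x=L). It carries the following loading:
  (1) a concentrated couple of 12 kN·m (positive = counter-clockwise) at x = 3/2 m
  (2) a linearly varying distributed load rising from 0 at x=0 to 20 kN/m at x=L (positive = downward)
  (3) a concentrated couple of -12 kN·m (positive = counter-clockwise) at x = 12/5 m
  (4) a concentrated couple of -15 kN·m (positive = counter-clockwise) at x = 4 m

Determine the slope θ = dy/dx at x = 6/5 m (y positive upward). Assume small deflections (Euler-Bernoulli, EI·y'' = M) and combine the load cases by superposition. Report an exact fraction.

Load 1 — applied couple M₀=12 kN·m at a=3/2 m (b=L-a=9/2):
  θ_1 = (R_Ax²/2 - M_Ax)/EI  [x≤a] with R_A=9/4, M_A=-9/4 = ((9/4)·(6/5)²/2 - (-9/4)·(6/5))/200000 = 27/1250000 rad
Load 2 — triangular load w₀=20 kN/m (0→w₀ over full span):
  θ_2 = -w₀(2x(L-x)(L-2x)(x+2L)+x²(L-x)²)/(120LEI) = -20·(2·(6/5)·(6-(6/5))·(6-2·(6/5))·((6/5)+2·6)+(6/5)²·(6-(6/5))²)/(120·6·200000) = -63/781250 rad
Load 3 — applied couple M₀=-12 kN·m at a=12/5 m (b=L-a=18/5):
  θ_3 = (R_Ax²/2 - M_Ax)/EI  [x≤a] with R_A=-72/25, M_A=-36/25 = ((-72/25)·(6/5)²/2 - (-36/25)·(6/5))/200000 = -27/15625000 rad
Load 4 — applied couple M₀=-15 kN·m at a=4 m (b=L-a=2):
  θ_4 = (R_Ax²/2 - M_Ax)/EI  [x≤a] with R_A=-10/3, M_A=-5 = ((-10/3)·(6/5)²/2 - (-5)·(6/5))/200000 = 9/500000 rad
Superposition: θ = Σ θ_i = -2673/62500000 rad ≈ -0.000043 rad

θ(6/5) = -2673/62500000 rad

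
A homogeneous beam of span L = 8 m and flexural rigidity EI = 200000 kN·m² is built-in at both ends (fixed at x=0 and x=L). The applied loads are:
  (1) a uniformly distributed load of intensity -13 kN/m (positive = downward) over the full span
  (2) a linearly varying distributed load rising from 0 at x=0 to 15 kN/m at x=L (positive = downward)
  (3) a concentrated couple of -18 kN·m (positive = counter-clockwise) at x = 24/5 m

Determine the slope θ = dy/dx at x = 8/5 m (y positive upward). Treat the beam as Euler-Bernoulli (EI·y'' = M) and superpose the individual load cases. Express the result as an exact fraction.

θ(8/5) = 579/3906250 rad

Load 1 — uniform load w=-13 kN/m over full span:
  θ_1 = -wx(L-x)(L-2x)/(12EI) = -(-13)·(8/5)·(8-(8/5))·(8-2·(8/5))/(12·200000) = 104/390625 rad
Load 2 — triangular load w₀=15 kN/m (0→w₀ over full span):
  θ_2 = -w₀(2x(L-x)(L-2x)(x+2L)+x²(L-x)²)/(120LEI) = -15·(2·(8/5)·(8-(8/5))·(8-2·(8/5))·((8/5)+2·8)+(8/5)²·(8-(8/5))²)/(120·8·200000) = -56/390625 rad
Load 3 — applied couple M₀=-18 kN·m at a=24/5 m (b=L-a=16/5):
  θ_3 = (R_Ax²/2 - M_Ax)/EI  [x≤a] with R_A=-81/25, M_A=-144/25 = ((-81/25)·(8/5)²/2 - (-144/25)·(8/5))/200000 = 99/3906250 rad
Superposition: θ = Σ θ_i = 579/3906250 rad ≈ 0.000148 rad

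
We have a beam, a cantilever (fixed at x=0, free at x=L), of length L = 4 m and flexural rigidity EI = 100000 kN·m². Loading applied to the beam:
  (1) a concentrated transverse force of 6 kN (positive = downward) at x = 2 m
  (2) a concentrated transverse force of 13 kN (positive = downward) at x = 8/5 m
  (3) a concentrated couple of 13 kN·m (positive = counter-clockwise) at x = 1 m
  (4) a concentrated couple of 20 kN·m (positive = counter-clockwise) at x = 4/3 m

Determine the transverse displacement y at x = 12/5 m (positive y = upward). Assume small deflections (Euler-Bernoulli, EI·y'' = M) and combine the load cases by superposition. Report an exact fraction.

y(12/5) = 42887/225000000 m

Load 1 — point force P=6 kN at a=2 m (b=L-a=2):
  y_1 = -Pa²(3x-a)/(6EI)  [x>a] = -6·2²·(3·(12/5)-2)/(6·100000) = -13/62500 m
Load 2 — point force P=13 kN at a=8/5 m (b=L-a=12/5):
  y_2 = -Pa²(3x-a)/(6EI)  [x>a] = -13·(8/5)²·(3·(12/5)-(8/5))/(6·100000) = -364/1171875 m
Load 3 — applied couple M₀=13 kN·m at a=1 m (b=L-a=3):
  y_3 = M₀a(2x-a)/(2EI)  [x>a] = 13·1·(2·(12/5)-1)/(2·100000) = 247/1000000 m
Load 4 — applied couple M₀=20 kN·m at a=4/3 m (b=L-a=8/3):
  y_4 = M₀a(2x-a)/(2EI)  [x>a] = 20·(4/3)·(2·(12/5)-(4/3))/(2·100000) = 13/28125 m
Superposition: y = Σ y_i = 42887/225000000 m ≈ 0.000191 m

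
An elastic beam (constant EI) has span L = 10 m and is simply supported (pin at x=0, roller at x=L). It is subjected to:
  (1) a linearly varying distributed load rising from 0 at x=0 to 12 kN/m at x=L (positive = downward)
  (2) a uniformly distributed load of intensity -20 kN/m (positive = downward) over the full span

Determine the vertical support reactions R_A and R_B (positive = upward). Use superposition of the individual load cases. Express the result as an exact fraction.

R_A = -80 kN, R_B = -60 kN

Load 1 — triangular load w₀=12 kN/m (0→w₀ over full span):
  R_A = w₀L/6 = 12·10/6 = 20 kN
  R_B = w₀L/3 = 12·10/3 = 40 kN
Load 2 — uniform load w=-20 kN/m over full span:
  R_A = wL/2 = (-20)·10/2 = -100 kN
  R_B = wL/2 = (-20)·10/2 = -100 kN
Superposition: R_A = -80 kN, R_B = -60 kN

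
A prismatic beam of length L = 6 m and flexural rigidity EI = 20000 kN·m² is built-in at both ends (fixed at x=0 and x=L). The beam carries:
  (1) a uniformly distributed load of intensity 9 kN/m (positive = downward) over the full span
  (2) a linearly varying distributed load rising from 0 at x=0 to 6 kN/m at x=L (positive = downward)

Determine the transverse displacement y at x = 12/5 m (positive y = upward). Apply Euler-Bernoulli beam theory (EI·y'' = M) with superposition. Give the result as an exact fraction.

y(12/5) = -72171/39062500 m

Load 1 — uniform load w=9 kN/m over full span:
  y_1 = -wx²(L-x)²/(24EI) = -9·(12/5)²·(6-(12/5))²/(24·20000) = -2187/1562500 m
Load 2 — triangular load w₀=6 kN/m (0→w₀ over full span):
  y_2 = -w₀x²(L-x)²(x+2L)/(120LEI) = -6·(12/5)²·(6-(12/5))²·((12/5)+2·6)/(120·6·20000) = -4374/9765625 m
Superposition: y = Σ y_i = -72171/39062500 m ≈ -0.001848 m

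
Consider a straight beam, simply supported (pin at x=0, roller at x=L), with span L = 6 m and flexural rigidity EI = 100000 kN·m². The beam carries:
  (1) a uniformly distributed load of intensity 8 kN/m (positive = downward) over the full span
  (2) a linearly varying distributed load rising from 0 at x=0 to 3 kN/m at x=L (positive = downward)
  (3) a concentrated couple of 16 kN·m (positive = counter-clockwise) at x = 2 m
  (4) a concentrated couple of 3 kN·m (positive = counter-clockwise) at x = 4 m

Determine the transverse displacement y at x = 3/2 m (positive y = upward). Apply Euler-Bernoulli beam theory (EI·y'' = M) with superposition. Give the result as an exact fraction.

Load 1 — uniform load w=8 kN/m over full span:
  y_1 = -wx(L³-2Lx²+x³)/(24EI) = -8·(3/2)·(6³-2·6·(3/2)²+(3/2)³)/(24·100000) = -1539/1600000 m
Load 2 — triangular load w₀=3 kN/m (0→w₀ over full span):
  y_2 = -w₀x(7L⁴-10L²x²+3x⁴)/(360LEI) = -3·(3/2)·(7·6⁴-10·6²·(3/2)²+3·(3/2)⁴)/(360·6·100000) = -8829/51200000 m
Load 3 — applied couple M₀=16 kN·m at a=2 m (b=L-a=4):
  y_3 = (M₀x³/(6L)+C₁x)/EI  [x≤a] with C₁=M₀(3b²-L²)/(6L)=16/3 = (16·(3/2)³/(6·6)+(16/3)·(3/2))/100000 = 19/200000 m
Load 4 — applied couple M₀=3 kN·m at a=4 m (b=L-a=2):
  y_4 = (M₀x³/(6L)+C₁x)/EI  [x≤a] with C₁=M₀(3b²-L²)/(6L)=-2 = (3·(3/2)³/(6·6)+(-2)·(3/2))/100000 = -87/3200000 m
Superposition: y = Σ y_i = -10921/10240000 m ≈ -0.001067 m

y(3/2) = -10921/10240000 m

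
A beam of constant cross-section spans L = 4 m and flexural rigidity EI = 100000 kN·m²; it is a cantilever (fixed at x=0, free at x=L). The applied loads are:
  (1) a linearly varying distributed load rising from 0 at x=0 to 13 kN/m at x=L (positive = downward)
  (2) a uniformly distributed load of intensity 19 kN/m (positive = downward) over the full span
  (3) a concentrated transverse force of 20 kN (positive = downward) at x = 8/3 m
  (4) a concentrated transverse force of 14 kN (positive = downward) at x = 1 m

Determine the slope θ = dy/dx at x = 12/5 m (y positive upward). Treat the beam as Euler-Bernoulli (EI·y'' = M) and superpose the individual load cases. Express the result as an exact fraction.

θ(12/5) = -226943/62500000 rad

Load 1 — triangular load w₀=13 kN/m (0→w₀ over full span):
  θ_1 = (w₀Lx²/4-w₀L²x/3-w₀x⁴/(24L))/EI = (13·4·(12/5)²/4-13·4²·(12/5)/3-13·(12/5)⁴/(24·4))/100000 = -7501/7812500 rad
Load 2 — uniform load w=19 kN/m over full span:
  θ_2 = -wx(x²-3Lx+3L²)/(6EI) = -19·(12/5)·((12/5)²-3·4·(12/5)+3·4²)/(6·100000) = -741/390625 rad
Load 3 — point force P=20 kN at a=8/3 m (b=L-a=4/3):
  θ_3 = -Px(2a-x)/(2EI)  [x≤a] = -20·(12/5)·(2·(8/3)-(12/5))/(2·100000) = -11/15625 rad
Load 4 — point force P=14 kN at a=1 m (b=L-a=3):
  θ_4 = -Pa²/(2EI)  [x>a] = -14·1²/(2·100000) = -7/100000 rad
Superposition: θ = Σ θ_i = -226943/62500000 rad ≈ -0.003631 rad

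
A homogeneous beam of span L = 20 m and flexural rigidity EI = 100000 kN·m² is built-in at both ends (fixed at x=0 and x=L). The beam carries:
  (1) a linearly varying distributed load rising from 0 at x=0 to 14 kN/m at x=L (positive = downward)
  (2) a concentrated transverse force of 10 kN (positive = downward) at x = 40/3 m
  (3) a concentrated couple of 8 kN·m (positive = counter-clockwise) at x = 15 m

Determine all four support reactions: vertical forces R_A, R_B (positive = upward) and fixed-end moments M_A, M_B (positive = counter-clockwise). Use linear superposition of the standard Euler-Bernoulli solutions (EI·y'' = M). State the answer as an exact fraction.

R_A = 24323/540 kN, M_A = 11015/54 kN·m, R_B = 56677/540 kN, M_B = -16801/54 kN·m

Load 1 — triangular load w₀=14 kN/m (0→w₀ over full span):
  R_A = 3w₀L/20 = 3·14·20/20 = 42 kN
  M_A = w₀L²/30 = 14·20²/30 = 560/3 kN·m
  R_B = 7w₀L/20 = 7·14·20/20 = 98 kN
  M_B = -w₀L²/20 = -14·20²/20 = -280 kN·m
Load 2 — point force P=10 kN at a=40/3 m (b=L-a=20/3):
  R_A = Pb²(3a+b)/L³ = 10·(20/3)²·(3·(40/3)+(20/3))/20³ = 70/27 kN
  M_A = Pab²/L² = 10·(40/3)·(20/3)²/20² = 400/27 kN·m
  R_B = Pa²(a+3b)/L³ = 10·(40/3)²·((40/3)+3·(20/3))/20³ = 200/27 kN
  M_B = -Pa²b/L² = -10·(40/3)²·(20/3)/20² = -800/27 kN·m
Load 3 — applied couple M₀=8 kN·m at a=15 m (b=L-a=5):
  R_A = 6M₀ab/L³ = 6·8·15·5/20³ = 9/20 kN
  M_A = M₀b(2a-b)/L² = 8·5·(2·15-5)/20² = 5/2 kN·m
  R_B = -6M₀ab/L³ = -6·8·15·5/20³ = -9/20 kN
  M_B = M₀a(2b-a)/L² = 8·15·(2·5-15)/20² = -3/2 kN·m
Superposition: R_A = 24323/540 kN, M_A = 11015/54 kN·m, R_B = 56677/540 kN, M_B = -16801/54 kN·m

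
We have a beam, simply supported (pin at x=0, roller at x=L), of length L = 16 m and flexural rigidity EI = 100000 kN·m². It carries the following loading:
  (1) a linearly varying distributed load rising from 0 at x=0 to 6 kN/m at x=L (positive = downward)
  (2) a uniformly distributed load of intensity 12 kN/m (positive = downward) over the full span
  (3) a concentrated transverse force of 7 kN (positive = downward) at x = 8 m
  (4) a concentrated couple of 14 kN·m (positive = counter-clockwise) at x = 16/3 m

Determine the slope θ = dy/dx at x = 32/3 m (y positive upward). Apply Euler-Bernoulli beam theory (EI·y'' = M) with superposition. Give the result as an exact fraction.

Load 1 — triangular load w₀=6 kN/m (0→w₀ over full span):
  θ_1 = -w₀(7L⁴-30L²x²+15x⁴)/(360LEI) = -6·(7·16⁴-30·16²·(32/3)²+15·(32/3)⁴)/(360·16·100000) = 2912/1265625 rad
Load 2 — uniform load w=12 kN/m over full span:
  θ_2 = -w(L³-6Lx²+4x³)/(24EI) = -12·(16³-6·16·(32/3)²+4·(32/3)³)/(24·100000) = 832/84375 rad
Load 3 — point force P=7 kN at a=8 m (b=L-a=8):
  θ_3 = -Pa(2L²-6Lx+3x²+a²)/(6LEI)  [x>a] = -7·8·(2·16²-6·16·(32/3)+3·(32/3)²+8²)/(6·16·100000) = 7/11250 rad
Load 4 — applied couple M₀=14 kN·m at a=16/3 m (b=L-a=32/3):
  θ_4 = (M₀x²/(2L)-M₀(x-a)+C₁)/EI  [x>a] with C₁=M₀(3b²-L²)/(6L)=112/9 = (14·(32/3)²/(2·16)-14·((32/3)-(16/3))+(112/9))/100000 = -7/56250 rad
Superposition: θ = Σ θ_i = 16022/1265625 rad ≈ 0.012659 rad

θ(32/3) = 16022/1265625 rad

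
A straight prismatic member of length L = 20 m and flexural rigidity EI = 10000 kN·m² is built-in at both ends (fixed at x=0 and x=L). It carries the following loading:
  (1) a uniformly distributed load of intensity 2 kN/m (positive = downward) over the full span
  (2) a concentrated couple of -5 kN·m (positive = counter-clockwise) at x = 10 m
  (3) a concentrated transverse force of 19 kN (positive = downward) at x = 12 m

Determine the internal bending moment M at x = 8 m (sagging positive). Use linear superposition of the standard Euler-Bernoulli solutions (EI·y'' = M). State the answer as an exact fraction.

Load 1 — uniform load w=2 kN/m over full span:
  M_1 = wLx/2 - wL²/12 - wx²/2 = 2·20·8/2 - 2·20²/12 - 2·8²/2 = 88/3 kN·m
Load 2 — applied couple M₀=-5 kN·m at a=10 m (b=L-a=10):
  M_2 = R_Ax - M_A  [x≤a] with R_A=-3/8, M_A=-5/4 = (-3/8)·8 - (-5/4) = -7/4 kN·m
Load 3 — point force P=19 kN at a=12 m (b=L-a=8):
  M_3 = Pb²(3a+b)x/L³ - Pab²/L²  [x≤a] = 19·8²·(3·12+8)·8/20³ - 19·12·8²/20² = 2128/125 kN·m
Superposition: M = Σ M_i = 66911/1500 kN·m ≈ 44.607333 kN·m

M(8) = 66911/1500 kN·m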